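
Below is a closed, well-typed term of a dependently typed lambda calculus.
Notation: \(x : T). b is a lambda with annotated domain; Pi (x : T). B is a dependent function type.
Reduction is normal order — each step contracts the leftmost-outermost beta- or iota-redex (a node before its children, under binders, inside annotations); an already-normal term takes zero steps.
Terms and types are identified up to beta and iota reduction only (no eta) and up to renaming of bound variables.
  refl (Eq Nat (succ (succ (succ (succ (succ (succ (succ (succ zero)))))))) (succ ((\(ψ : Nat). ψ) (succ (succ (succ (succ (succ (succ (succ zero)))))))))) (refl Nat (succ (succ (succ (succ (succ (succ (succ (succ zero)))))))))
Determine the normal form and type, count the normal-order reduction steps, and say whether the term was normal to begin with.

resulting normal form:
  refl (Eq Nat (succ (succ (succ (succ (succ (succ (succ (succ zero)))))))) (succ (succ (succ (succ (succ (succ (succ (succ zero))))))))) (refl Nat (succ (succ (succ (succ (succ (succ (succ (succ zero)))))))))
the term's type:
  Eq (Eq Nat (succ (succ (succ (succ (succ (succ (succ (succ zero)))))))) (succ (succ (succ (succ (succ (succ (succ (succ zero))))))))) (refl Nat (succ (succ (succ (succ (succ (succ (succ (succ zero))))))))) (refl Nat (succ (succ (succ (succ (succ (succ (succ (succ zero)))))))))
reduction steps (normal order): 1
already normal: no
first redex: a beta-redex


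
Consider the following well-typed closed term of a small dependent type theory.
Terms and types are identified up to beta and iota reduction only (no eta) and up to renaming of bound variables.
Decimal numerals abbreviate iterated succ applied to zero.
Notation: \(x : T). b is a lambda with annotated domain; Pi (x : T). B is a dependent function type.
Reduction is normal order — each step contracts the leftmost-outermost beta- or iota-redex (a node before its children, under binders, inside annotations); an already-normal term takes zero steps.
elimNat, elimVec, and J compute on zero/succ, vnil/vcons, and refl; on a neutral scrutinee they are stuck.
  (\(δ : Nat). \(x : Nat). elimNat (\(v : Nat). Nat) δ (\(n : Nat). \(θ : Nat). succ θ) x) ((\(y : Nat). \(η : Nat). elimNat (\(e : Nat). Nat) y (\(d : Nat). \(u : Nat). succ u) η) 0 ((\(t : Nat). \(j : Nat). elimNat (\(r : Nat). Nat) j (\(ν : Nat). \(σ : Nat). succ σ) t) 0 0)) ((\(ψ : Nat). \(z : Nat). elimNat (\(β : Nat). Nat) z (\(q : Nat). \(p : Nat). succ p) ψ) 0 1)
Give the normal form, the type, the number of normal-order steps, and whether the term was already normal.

normal form:
  1
inferred type:
  Nat
normal-order step count: 15
term was already normal: no
first contracted redex: a beta-redex


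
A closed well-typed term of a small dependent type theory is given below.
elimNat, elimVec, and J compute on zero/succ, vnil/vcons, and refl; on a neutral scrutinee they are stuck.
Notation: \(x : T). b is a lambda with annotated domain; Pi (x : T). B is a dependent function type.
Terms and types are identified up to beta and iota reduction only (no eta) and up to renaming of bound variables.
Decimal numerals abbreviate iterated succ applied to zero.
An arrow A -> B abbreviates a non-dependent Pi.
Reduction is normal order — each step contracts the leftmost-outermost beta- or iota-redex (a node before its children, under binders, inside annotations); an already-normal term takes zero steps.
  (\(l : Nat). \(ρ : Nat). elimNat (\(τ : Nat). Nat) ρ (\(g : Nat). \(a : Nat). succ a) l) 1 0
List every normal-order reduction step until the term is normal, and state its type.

normal-order reduction:
  (\(l : Nat). \(ρ : Nat). elimNat (\(τ : Nat). Nat) ρ (\(g : Nat). \(a : Nat). succ a) l) 1 0
  ~> (\(l : Nat). elimNat (\(ρ : Nat). Nat) l (\(τ : Nat). \(g : Nat). succ g) 1) 0
  ~> elimNat (\(l : Nat). Nat) 0 (\(ρ : Nat). \(τ : Nat). succ τ) 1
  ~> (\(l : Nat). \(ρ : Nat). succ ρ) 0 (elimNat (\(τ : Nat). Nat) 0 (\(g : Nat). \(a : Nat). succ a) 0)
  ~> (\(l : Nat). succ l) (elimNat (\(ρ : Nat). Nat) 0 (\(τ : Nat). \(g : Nat). succ g) 0)
  ~> succ (elimNat (\(l : Nat). Nat) 0 (\(ρ : Nat). \(τ : Nat). succ τ) 0)
  ~> 1
type:
  Nat


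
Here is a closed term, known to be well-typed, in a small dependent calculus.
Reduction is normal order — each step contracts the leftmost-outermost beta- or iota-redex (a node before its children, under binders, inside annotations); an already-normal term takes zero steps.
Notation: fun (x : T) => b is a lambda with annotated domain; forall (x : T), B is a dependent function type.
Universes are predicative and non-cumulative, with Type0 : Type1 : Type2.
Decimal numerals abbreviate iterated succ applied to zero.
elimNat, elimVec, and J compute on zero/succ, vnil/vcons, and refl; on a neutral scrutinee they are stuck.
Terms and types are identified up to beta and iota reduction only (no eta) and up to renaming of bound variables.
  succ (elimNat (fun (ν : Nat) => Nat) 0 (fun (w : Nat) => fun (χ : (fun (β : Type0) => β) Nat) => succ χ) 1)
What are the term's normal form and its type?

normal form:
  2
inferred type:
  Nat


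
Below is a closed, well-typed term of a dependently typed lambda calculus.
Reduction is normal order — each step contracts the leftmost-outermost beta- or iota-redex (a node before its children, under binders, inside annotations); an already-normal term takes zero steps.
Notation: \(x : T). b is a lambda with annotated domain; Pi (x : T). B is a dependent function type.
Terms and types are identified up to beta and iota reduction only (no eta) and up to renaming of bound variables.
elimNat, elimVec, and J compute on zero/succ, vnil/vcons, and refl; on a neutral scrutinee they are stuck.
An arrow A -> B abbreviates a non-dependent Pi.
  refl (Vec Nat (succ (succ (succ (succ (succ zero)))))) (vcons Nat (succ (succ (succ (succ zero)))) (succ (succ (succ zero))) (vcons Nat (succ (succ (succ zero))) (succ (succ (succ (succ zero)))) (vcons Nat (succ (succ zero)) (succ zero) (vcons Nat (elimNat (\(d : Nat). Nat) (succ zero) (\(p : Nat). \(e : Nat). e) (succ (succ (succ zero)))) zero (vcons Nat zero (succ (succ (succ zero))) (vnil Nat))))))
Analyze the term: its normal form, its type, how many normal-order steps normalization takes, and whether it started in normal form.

resulting normal form:
  refl (Vec Nat (succ (succ (succ (succ (succ zero)))))) (vcons Nat (succ (succ (succ (succ zero)))) (succ (succ (succ zero))) (vcons Nat (succ (succ (succ zero))) (succ (succ (succ (succ zero)))) (vcons Nat (succ (succ zero)) (succ zero) (vcons Nat (succ zero) zero (vcons Nat zero (succ (succ (succ zero))) (vnil Nat))))))
type:
  Eq (Vec Nat (succ (succ (succ (succ (succ zero)))))) (vcons Nat (succ (succ (succ (succ zero)))) (succ (succ (succ zero))) (vcons Nat (succ (succ (succ zero))) (succ (succ (succ (succ zero)))) (vcons Nat (succ (succ zero)) (succ zero) (vcons Nat (succ zero) zero (vcons Nat zero (succ (succ (succ zero))) (vnil Nat)))))) (vcons Nat (succ (succ (succ (succ zero)))) (succ (succ (succ zero))) (vcons Nat (succ (succ (succ zero))) (succ (succ (succ (succ zero)))) (vcons Nat (succ (succ zero)) (succ zero) (vcons Nat (succ zero) zero (vcons Nat zero (succ (succ (succ zero))) (vnil Nat))))))
reduction steps (normal order): 10
already normal: no
first contracted redex: an elimNat iota-redex


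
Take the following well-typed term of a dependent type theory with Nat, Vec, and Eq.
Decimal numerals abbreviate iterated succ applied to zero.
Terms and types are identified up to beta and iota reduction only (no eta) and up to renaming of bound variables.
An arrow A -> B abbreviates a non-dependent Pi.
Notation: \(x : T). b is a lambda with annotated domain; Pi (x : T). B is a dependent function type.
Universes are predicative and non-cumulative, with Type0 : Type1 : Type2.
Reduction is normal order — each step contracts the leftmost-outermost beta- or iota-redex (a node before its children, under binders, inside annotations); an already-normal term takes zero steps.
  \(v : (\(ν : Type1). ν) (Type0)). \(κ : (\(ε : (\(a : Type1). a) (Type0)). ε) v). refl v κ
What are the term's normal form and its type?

reduced normal form:
  \(v : Type0). \(ν : v). refl v ν
inferred type:
  Pi (v : Type0). Pi (ν : v). Eq v ν ν
observation: contracting a beta-redex first, the term normalizes in 2 steps.


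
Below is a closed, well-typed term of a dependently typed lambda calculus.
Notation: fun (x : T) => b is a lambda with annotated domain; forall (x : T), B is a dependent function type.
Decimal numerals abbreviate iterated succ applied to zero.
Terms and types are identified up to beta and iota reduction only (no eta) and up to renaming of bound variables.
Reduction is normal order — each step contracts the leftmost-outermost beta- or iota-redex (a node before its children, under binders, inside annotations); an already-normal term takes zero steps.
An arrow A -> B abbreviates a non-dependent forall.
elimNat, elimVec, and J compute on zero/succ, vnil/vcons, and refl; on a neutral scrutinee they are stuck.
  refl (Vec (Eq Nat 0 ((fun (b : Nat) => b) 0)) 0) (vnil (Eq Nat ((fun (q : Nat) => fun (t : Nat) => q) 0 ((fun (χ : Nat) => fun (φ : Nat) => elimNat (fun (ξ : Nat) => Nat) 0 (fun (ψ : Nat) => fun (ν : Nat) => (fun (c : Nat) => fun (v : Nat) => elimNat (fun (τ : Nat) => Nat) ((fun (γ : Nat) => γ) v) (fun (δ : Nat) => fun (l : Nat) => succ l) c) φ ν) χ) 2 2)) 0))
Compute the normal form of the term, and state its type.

reduced normal form:
  refl (Vec (Eq Nat 0 0) 0) (vnil (Eq Nat 0 0))
the term's type:
  Eq (Vec (Eq Nat 0 0) 0) (vnil (Eq Nat 0 0)) (vnil (Eq Nat 0 0))


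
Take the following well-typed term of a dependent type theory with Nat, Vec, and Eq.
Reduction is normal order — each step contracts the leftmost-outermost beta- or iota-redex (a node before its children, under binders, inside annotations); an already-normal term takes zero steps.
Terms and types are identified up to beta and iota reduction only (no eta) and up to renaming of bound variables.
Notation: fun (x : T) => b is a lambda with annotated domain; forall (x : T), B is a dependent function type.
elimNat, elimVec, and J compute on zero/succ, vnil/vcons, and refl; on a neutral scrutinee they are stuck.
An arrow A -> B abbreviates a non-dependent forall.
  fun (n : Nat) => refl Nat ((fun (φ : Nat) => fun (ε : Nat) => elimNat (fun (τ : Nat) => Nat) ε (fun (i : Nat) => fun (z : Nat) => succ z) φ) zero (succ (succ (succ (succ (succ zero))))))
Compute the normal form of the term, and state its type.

reduced normal form:
  fun (n : Nat) => refl Nat (succ (succ (succ (succ (succ zero)))))
type:
  Nat -> Eq Nat (succ (succ (succ (succ (succ zero))))) (succ (succ (succ (succ (succ zero)))))


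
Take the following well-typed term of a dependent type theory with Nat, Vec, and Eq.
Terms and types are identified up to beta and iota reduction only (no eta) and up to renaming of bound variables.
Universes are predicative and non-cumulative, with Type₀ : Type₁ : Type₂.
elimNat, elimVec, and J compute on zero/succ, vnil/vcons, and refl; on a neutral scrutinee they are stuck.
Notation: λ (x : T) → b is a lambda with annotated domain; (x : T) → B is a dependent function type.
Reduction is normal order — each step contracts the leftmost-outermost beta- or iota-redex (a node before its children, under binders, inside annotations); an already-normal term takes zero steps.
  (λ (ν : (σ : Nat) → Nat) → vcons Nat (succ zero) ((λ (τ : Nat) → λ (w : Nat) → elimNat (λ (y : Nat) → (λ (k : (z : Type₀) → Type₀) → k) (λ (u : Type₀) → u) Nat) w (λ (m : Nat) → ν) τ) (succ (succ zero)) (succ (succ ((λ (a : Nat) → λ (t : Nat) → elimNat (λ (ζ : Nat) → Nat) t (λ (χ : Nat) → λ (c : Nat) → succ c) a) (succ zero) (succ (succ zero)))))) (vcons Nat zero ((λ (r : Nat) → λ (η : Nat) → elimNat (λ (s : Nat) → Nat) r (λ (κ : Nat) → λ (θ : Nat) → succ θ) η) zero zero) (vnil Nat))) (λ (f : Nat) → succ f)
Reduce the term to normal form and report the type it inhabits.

normal form:
  vcons Nat (succ zero) (succ (succ (succ (succ (succ (succ (succ zero))))))) (vcons Nat zero zero (vnil Nat))
inferred type:
  Vec Nat (succ (succ zero))
observation: normalization takes exactly 19 steps under the normal-order strategy.


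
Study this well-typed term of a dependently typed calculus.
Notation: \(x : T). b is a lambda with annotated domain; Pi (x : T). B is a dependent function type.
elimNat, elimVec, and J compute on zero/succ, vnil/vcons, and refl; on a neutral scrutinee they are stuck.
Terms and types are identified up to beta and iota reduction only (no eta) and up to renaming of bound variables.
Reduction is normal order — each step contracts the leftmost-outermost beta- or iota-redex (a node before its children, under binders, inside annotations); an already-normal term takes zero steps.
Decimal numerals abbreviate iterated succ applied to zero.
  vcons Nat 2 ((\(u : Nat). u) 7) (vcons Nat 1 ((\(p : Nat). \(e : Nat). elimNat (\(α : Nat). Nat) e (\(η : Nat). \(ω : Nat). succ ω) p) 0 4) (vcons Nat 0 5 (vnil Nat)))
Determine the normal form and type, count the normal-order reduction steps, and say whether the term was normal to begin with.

resulting normal form:
  vcons Nat 2 7 (vcons Nat 1 4 (vcons Nat 0 5 (vnil Nat)))
the term's type:
  Vec Nat 3
steps to reach normal form (normal order): 4
started in normal form: no
first redex: a beta-redex


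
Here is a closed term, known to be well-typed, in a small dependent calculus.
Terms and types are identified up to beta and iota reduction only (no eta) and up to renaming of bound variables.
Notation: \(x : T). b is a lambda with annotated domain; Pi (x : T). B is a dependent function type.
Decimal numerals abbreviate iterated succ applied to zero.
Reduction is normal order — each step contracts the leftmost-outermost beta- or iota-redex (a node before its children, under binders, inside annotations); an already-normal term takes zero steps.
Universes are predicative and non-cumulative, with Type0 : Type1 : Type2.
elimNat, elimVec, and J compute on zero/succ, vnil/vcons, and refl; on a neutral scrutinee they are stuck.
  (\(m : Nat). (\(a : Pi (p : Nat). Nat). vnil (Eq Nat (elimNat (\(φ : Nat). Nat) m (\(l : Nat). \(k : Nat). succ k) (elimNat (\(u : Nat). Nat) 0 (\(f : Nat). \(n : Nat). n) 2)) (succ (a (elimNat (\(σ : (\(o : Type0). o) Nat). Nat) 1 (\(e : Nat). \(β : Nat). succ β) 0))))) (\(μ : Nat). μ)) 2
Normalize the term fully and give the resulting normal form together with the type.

normal form:
  vnil (Eq Nat 2 2)
type:
  Vec (Eq Nat 2 2) 0


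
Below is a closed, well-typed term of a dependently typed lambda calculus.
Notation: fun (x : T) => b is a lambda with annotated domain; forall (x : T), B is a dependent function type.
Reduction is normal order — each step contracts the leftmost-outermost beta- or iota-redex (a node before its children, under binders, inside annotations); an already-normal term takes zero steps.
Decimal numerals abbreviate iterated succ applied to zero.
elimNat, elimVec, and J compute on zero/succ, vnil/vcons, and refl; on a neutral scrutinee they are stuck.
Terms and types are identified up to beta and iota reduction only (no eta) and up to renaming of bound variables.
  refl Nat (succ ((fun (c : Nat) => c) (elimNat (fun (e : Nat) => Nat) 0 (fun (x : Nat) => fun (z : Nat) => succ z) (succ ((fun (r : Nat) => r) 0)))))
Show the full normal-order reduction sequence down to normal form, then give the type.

normal-order reduction:
  refl Nat (succ ((fun (c : Nat) => c) (elimNat (fun (e : Nat) => Nat) 0 (fun (x : Nat) => fun (z : Nat) => succ z) (succ ((fun (r : Nat) => r) 0)))))
  ~> refl Nat (succ (elimNat (fun (c : Nat) => Nat) 0 (fun (e : Nat) => fun (x : Nat) => succ x) (succ ((fun (z : Nat) => z) 0))))
  ~> refl Nat (succ ((fun (c : Nat) => fun (e : Nat) => succ e) ((fun (x : Nat) => x) 0) (elimNat (fun (z : Nat) => Nat) 0 (fun (r : Nat) => fun (κ : Nat) => succ κ) ((fun (δ : Nat) => δ) 0))))
  ~> refl Nat (succ ((fun (c : Nat) => succ c) (elimNat (fun (e : Nat) => Nat) 0 (fun (x : Nat) => fun (z : Nat) => succ z) ((fun (r : Nat) => r) 0))))
  ~> refl Nat (succ (succ (elimNat (fun (c : Nat) => Nat) 0 (fun (e : Nat) => fun (x : Nat) => succ x) ((fun (z : Nat) => z) 0))))
  ~> refl Nat (succ (succ (elimNat (fun (c : Nat) => Nat) 0 (fun (e : Nat) => fun (x : Nat) => succ x) 0)))
  ~> refl Nat 2
inferred type:
  Eq Nat 2 2


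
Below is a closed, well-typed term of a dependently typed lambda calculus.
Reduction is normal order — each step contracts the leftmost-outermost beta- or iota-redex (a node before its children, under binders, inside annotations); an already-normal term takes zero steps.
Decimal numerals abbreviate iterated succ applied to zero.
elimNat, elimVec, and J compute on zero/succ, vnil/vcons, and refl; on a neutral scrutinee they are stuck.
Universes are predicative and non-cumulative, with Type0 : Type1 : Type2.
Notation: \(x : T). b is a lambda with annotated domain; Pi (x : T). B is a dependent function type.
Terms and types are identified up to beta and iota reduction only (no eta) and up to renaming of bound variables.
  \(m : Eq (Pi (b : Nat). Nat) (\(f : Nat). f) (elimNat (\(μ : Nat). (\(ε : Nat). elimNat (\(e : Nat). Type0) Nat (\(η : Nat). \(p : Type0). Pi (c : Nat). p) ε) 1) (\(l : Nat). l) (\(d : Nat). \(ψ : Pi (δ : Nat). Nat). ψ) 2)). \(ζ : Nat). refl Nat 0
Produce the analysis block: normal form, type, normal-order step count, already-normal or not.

reduced normal form:
  \(m : Eq (Pi (b : Nat). Nat) (\(f : Nat). f) (\(μ : Nat). μ)). \(ε : Nat). refl Nat 0
type:
  Pi (m : Eq (Pi (b : Nat). Nat) (\(f : Nat). f) (\(μ : Nat). μ)). Pi (ε : Nat). Eq Nat 0 0
reduction steps (normal order): 7
started in normal form: no
first redex: an elimNat iota-redex


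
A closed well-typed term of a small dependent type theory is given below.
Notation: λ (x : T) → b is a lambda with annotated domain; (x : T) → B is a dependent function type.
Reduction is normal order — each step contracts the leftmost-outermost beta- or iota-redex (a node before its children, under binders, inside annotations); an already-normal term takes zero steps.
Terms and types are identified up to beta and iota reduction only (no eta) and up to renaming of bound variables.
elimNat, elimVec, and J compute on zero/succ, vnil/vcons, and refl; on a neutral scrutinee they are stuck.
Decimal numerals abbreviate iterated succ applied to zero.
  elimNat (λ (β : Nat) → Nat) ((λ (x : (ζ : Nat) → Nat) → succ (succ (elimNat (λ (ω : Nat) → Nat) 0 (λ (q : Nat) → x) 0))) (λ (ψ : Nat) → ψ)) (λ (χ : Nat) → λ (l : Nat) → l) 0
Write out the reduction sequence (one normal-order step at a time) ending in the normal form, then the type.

normal-order reduction sequence:
  elimNat (λ (β : Nat) → Nat) ((λ (x : (ζ : Nat) → Nat) → succ (succ (elimNat (λ (ω : Nat) → Nat) 0 (λ (q : Nat) → x) 0))) (λ (ψ : Nat) → ψ)) (λ (χ : Nat) → λ (l : Nat) → l) 0
  ~> (λ (β : (x : Nat) → Nat) → succ (succ (elimNat (λ (ζ : Nat) → Nat) 0 (λ (ω : Nat) → β) 0))) (λ (q : Nat) → q)
  ~> succ (succ (elimNat (λ (β : Nat) → Nat) 0 (λ (x : Nat) → λ (ζ : Nat) → ζ) 0))
  ~> 2
the term's type:
  Nat


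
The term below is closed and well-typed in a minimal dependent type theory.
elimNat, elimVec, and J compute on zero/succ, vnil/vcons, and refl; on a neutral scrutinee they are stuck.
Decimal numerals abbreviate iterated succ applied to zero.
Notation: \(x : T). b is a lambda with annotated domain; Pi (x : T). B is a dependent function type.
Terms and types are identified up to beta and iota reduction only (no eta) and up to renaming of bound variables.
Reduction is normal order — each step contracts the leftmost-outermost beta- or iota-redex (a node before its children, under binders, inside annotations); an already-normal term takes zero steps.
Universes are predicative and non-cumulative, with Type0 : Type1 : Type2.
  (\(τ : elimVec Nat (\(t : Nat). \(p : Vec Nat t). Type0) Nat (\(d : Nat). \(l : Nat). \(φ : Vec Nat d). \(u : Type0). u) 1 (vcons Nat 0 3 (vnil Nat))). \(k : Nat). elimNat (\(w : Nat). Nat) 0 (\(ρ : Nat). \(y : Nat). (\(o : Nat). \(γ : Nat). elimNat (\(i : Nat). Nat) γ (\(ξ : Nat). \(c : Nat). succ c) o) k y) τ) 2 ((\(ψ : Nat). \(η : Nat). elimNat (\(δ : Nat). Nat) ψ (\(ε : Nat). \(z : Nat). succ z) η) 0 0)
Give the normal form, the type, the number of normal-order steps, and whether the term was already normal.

reduced normal form:
  0
the term's type:
  Nat
steps to reach normal form (normal order): 21
already normal: no
first redex: a beta-redex


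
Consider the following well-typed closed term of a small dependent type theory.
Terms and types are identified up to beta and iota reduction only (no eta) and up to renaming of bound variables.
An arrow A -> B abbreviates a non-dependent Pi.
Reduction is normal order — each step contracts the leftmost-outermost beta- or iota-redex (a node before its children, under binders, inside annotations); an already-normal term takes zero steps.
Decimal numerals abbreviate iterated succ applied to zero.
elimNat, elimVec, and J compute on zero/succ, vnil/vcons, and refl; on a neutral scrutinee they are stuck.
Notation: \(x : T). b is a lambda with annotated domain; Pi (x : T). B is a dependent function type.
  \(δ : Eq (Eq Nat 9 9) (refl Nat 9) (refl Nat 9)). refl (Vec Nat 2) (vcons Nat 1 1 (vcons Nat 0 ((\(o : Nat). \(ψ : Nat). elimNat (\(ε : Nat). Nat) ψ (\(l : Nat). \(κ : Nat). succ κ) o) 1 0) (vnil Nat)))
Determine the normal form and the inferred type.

normal form:
  \(δ : Eq (Eq Nat 9 9) (refl Nat 9) (refl Nat 9)). refl (Vec Nat 2) (vcons Nat 1 1 (vcons Nat 0 1 (vnil Nat)))
inferred type:
  Eq (Eq Nat 9 9) (refl Nat 9) (refl Nat 9) -> Eq (Vec Nat 2) (vcons Nat 1 1 (vcons Nat 0 1 (vnil Nat))) (vcons Nat 1 1 (vcons Nat 0 1 (vnil Nat)))


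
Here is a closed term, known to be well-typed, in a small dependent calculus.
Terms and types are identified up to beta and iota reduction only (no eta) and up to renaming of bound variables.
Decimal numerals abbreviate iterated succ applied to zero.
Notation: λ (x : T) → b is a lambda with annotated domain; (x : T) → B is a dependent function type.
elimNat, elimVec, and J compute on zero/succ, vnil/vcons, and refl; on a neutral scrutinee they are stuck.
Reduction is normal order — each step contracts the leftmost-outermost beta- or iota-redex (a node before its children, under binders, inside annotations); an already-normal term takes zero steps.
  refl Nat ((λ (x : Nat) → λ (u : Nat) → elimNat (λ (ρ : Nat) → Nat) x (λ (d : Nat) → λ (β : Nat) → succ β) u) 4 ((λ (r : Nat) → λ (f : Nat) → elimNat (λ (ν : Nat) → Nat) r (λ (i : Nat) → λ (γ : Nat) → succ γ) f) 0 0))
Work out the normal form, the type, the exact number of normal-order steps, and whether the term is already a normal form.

normal form:
  refl Nat 4
the term's type:
  Eq Nat 4 4
normal-order step count: 6
started in normal form: no
first contracted redex: a beta-redex


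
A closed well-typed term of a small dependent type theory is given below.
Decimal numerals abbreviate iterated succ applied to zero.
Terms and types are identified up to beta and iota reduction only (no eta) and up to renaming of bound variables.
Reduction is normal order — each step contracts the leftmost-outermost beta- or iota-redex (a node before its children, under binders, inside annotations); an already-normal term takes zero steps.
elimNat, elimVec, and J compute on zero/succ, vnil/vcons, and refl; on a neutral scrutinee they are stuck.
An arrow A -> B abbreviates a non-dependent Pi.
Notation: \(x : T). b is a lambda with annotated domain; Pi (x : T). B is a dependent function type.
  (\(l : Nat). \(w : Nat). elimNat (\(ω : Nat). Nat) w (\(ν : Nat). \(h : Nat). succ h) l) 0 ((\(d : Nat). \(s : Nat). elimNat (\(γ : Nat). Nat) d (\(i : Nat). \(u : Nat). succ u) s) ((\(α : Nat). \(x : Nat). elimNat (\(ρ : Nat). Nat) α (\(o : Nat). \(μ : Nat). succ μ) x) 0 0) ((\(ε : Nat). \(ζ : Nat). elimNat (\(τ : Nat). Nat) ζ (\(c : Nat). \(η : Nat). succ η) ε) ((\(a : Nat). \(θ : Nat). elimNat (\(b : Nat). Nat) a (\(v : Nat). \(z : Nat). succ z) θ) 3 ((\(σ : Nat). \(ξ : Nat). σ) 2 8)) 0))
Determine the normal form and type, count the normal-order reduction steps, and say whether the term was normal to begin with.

reduced normal form:
  5
type:
  Nat
steps to reach normal form (normal order): 53
already normal: no
first contracted redex: a beta-redex


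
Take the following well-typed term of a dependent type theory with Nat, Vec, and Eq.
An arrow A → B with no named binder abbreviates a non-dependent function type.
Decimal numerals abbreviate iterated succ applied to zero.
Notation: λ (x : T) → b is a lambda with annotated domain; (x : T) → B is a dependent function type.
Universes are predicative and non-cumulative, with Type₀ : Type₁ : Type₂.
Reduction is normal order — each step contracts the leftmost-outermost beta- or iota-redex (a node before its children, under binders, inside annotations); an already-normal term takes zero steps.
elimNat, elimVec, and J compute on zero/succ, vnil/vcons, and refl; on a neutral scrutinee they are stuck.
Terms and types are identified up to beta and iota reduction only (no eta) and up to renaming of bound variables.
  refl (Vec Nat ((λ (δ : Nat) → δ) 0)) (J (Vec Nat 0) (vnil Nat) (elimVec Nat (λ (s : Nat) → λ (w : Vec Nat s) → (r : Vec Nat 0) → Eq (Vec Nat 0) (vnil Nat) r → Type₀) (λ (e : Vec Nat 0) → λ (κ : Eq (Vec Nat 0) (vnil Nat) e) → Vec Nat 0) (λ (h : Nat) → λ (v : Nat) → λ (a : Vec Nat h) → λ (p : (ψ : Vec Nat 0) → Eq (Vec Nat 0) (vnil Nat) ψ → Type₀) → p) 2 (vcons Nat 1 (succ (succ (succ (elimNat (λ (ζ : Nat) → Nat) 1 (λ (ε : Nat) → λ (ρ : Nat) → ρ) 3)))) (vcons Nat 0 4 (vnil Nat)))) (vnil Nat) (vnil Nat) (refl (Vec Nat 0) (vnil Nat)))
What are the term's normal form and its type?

normal form:
  refl (Vec Nat 0) (vnil Nat)
the term's type:
  Eq (Vec Nat 0) (vnil Nat) (vnil Nat)
observation: the term reaches its normal form after 2 normal-order steps.


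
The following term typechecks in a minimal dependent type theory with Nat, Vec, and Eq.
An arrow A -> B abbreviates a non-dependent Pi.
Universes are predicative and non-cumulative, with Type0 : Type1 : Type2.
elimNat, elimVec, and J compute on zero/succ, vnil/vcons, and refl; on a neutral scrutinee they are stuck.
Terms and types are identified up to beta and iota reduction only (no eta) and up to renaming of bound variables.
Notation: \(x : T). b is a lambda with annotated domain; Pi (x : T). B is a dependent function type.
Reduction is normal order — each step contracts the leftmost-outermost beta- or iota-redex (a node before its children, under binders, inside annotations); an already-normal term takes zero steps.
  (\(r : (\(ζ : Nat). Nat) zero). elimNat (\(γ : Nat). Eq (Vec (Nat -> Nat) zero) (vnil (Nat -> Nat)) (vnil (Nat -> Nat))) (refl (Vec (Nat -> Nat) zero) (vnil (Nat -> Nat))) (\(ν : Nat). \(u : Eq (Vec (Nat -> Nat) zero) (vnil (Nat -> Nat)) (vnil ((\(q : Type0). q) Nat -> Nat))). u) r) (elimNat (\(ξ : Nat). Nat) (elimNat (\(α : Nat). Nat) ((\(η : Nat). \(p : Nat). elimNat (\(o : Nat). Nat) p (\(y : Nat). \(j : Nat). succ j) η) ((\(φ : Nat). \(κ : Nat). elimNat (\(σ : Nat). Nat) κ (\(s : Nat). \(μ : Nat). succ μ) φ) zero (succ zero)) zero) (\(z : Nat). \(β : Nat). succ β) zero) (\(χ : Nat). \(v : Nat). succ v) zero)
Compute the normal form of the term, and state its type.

resulting normal form:
  refl (Vec (Nat -> Nat) zero) (vnil (Nat -> Nat))
the term's type:
  Eq (Vec (Nat -> Nat) zero) (vnil (Nat -> Nat)) (vnil (Nat -> Nat))
observation: 17 normal-order steps normalize the term, beginning with a beta-redex.


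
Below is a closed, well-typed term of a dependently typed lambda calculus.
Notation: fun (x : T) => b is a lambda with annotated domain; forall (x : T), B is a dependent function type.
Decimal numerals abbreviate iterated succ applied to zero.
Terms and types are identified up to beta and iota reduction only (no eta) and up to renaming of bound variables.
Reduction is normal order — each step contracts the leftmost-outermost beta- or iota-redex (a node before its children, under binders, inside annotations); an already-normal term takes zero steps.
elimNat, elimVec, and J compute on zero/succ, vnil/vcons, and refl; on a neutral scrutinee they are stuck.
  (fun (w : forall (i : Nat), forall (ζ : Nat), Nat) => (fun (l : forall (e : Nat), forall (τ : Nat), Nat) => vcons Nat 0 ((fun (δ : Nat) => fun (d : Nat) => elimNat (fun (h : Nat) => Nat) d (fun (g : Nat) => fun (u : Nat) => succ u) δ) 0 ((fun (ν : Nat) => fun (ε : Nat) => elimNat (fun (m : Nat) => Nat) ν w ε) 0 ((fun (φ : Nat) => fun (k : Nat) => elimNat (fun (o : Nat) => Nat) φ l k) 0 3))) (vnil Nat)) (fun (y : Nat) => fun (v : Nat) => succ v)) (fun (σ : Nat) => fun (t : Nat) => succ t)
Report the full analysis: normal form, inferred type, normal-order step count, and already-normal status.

resulting normal form:
  vcons Nat 0 3 (vnil Nat)
type:
  Vec Nat 1
normal-order step count: 29
term was already normal: no
first contracted redex: a beta-redex


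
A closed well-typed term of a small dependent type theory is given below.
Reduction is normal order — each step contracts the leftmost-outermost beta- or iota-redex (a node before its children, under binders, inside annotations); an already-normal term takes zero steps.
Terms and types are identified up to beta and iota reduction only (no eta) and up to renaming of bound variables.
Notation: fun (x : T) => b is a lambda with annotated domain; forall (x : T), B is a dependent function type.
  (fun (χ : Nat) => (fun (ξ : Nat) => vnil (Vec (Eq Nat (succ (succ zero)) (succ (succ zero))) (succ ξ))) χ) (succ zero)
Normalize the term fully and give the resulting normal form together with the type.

normal form:
  vnil (Vec (Eq Nat (succ (succ zero)) (succ (succ zero))) (succ (succ zero)))
type:
  Vec (Vec (Eq Nat (succ (succ zero)) (succ (succ zero))) (succ (succ zero))) zero


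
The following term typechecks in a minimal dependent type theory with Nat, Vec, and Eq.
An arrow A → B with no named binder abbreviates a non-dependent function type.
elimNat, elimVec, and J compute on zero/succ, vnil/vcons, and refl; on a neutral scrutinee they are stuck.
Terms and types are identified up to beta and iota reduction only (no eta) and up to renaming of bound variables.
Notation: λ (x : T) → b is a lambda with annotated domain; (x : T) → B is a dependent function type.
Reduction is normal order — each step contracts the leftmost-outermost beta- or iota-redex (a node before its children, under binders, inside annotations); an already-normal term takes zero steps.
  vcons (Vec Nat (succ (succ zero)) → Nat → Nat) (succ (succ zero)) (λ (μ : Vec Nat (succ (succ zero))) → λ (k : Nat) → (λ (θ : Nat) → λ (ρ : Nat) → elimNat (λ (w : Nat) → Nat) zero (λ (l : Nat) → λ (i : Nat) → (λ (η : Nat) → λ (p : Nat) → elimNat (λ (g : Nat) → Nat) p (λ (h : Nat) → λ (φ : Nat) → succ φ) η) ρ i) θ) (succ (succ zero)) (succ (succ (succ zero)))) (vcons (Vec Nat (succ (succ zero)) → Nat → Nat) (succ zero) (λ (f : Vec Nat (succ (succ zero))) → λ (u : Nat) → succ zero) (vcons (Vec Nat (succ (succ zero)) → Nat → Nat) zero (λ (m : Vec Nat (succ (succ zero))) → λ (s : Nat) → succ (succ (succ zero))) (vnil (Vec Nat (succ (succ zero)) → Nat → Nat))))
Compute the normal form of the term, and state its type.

normal form:
  vcons (Vec Nat (succ (succ zero)) → Nat → Nat) (succ (succ zero)) (λ (μ : Vec Nat (succ (succ zero))) → λ (k : Nat) → succ (succ (succ (succ (succ (succ zero)))))) (vcons (Vec Nat (succ (succ zero)) → Nat → Nat) (succ zero) (λ (θ : Vec Nat (succ (succ zero))) → λ (ρ : Nat) → succ zero) (vcons (Vec Nat (succ (succ zero)) → Nat → Nat) zero (λ (w : Vec Nat (succ (succ zero))) → λ (l : Nat) → succ (succ (succ zero))) (vnil (Vec Nat (succ (succ zero)) → Nat → Nat))))
the term's type:
  Vec (Vec Nat (succ (succ zero)) → Nat → Nat) (succ (succ (succ zero)))
observation: the term reaches its normal form after 33 normal-order steps.


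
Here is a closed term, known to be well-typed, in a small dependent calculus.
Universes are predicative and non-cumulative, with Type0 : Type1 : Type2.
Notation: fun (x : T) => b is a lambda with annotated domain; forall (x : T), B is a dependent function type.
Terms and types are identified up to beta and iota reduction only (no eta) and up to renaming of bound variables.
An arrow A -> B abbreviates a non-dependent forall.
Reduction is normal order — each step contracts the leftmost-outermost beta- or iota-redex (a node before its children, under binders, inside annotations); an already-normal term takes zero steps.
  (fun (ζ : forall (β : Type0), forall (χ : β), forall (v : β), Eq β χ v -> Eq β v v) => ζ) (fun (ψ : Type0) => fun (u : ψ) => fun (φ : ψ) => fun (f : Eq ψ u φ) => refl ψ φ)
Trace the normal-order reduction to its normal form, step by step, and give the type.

normal-order reduction sequence:
  (fun (ζ : forall (β : Type0), forall (χ : β), forall (v : β), Eq β χ v -> Eq β v v) => ζ) (fun (ψ : Type0) => fun (u : ψ) => fun (φ : ψ) => fun (f : Eq ψ u φ) => refl ψ φ)
  ~> fun (ζ : Type0) => fun (β : ζ) => fun (χ : ζ) => fun (v : Eq ζ β χ) => refl ζ χ
type:
  forall (ζ : Type0), forall (β : ζ), forall (χ : ζ), Eq ζ β χ -> Eq ζ χ χ


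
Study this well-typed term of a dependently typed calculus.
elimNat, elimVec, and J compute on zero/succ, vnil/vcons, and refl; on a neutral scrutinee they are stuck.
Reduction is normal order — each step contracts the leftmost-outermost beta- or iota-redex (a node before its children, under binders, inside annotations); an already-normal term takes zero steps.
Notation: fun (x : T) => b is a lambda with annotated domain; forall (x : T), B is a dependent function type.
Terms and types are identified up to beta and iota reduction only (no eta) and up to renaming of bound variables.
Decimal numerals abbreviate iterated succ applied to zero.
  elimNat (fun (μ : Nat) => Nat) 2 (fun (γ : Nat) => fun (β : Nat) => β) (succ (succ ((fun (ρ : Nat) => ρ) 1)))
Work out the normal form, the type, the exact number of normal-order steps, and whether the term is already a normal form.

reduced normal form:
  2
the term's type:
  Nat
steps to reach normal form (normal order): 11
started in normal form: no
first contracted redex: an elimNat iota-redex


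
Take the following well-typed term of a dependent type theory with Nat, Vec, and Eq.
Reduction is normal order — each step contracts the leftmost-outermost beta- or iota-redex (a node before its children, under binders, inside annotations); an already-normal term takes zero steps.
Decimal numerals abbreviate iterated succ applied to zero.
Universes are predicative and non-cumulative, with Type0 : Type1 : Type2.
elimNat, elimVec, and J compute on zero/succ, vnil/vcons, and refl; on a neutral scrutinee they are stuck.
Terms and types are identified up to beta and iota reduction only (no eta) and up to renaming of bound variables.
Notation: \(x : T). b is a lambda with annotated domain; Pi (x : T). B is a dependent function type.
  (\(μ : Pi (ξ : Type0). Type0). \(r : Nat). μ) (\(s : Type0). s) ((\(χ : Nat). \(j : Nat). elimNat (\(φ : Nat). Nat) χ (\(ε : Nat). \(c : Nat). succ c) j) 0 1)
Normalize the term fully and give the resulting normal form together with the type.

reduced normal form:
  \(μ : Type0). μ
inferred type:
  Pi (μ : Type0). Type0


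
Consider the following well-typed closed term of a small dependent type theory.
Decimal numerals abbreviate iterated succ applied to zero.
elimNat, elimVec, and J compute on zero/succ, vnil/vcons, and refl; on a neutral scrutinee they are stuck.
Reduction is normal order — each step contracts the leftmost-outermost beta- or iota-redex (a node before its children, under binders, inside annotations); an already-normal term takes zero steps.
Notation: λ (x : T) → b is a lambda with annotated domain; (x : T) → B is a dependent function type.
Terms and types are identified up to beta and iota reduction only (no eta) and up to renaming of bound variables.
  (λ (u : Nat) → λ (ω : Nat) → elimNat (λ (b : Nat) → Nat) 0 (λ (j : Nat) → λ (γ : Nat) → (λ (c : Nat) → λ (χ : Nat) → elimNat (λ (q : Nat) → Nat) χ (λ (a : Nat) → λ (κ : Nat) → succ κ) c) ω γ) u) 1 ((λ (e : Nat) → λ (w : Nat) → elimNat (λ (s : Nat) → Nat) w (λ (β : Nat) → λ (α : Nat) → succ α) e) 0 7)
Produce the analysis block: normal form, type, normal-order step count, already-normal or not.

resulting normal form:
  7
inferred type:
  Nat
normal-order step count: 33
term was already normal: no
first redex: a beta-redex


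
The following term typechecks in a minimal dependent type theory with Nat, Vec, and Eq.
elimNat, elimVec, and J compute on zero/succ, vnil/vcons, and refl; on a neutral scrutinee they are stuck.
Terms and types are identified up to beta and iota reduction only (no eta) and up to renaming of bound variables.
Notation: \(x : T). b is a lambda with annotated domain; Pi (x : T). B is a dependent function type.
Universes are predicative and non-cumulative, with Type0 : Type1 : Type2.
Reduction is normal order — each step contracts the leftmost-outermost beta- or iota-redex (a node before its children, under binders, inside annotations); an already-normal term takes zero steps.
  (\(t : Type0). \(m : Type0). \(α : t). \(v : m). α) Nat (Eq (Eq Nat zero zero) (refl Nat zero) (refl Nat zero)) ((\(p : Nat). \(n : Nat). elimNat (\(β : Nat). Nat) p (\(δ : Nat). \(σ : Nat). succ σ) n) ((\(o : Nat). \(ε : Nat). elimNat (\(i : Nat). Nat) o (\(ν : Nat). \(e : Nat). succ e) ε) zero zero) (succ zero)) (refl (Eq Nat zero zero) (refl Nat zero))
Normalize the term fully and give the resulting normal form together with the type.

reduced normal form:
  succ zero
type:
  Nat


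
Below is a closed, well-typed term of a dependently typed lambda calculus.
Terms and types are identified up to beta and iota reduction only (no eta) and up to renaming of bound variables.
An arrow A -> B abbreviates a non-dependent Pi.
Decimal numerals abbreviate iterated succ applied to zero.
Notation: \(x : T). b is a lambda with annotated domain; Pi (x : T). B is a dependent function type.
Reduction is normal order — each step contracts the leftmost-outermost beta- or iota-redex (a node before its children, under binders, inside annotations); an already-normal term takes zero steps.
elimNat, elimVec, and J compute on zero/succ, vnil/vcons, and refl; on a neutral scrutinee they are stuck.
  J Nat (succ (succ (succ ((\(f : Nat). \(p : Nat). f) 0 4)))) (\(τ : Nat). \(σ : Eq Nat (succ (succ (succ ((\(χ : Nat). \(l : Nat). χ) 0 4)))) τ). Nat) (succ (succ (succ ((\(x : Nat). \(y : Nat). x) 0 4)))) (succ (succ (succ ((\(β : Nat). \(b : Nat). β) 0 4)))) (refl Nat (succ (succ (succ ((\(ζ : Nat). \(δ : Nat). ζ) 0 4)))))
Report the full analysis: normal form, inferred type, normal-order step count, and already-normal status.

resulting normal form:
  3
the term's type:
  Nat
reduction steps (normal order): 3
term was already normal: no
first contracted redex: a J iota-redex


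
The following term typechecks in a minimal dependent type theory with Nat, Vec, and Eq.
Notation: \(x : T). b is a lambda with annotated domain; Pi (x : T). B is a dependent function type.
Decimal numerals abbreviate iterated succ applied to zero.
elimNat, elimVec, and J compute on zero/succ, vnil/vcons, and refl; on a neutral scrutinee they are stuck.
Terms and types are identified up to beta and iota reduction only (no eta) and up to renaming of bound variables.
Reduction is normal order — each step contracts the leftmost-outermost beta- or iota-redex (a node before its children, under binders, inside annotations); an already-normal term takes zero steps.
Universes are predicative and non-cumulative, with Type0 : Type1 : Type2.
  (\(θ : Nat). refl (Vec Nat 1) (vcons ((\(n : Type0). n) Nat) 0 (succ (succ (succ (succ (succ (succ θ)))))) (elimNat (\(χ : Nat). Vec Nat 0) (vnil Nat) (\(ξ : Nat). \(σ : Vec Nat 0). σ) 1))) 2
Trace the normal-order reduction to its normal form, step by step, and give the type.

normal-order reduction:
  (\(θ : Nat). refl (Vec Nat 1) (vcons ((\(n : Type0). n) Nat) 0 (succ (succ (succ (succ (succ (succ θ)))))) (elimNat (\(χ : Nat). Vec Nat 0) (vnil Nat) (\(ξ : Nat). \(σ : Vec Nat 0). σ) 1))) 2
  ~> refl (Vec Nat 1) (vcons ((\(θ : Type0). θ) Nat) 0 8 (elimNat (\(n : Nat). Vec Nat 0) (vnil Nat) (\(χ : Nat). \(ξ : Vec Nat 0). ξ) 1))
  ~> refl (Vec Nat 1) (vcons Nat 0 8 (elimNat (\(θ : Nat). Vec Nat 0) (vnil Nat) (\(n : Nat). \(χ : Vec Nat 0). χ) 1))
  ~> refl (Vec Nat 1) (vcons Nat 0 8 ((\(θ : Nat). \(n : Vec Nat 0). n) 0 (elimNat (\(χ : Nat). Vec Nat 0) (vnil Nat) (\(ξ : Nat). \(σ : Vec Nat 0). σ) 0)))
  ~> refl (Vec Nat 1) (vcons Nat 0 8 ((\(θ : Vec Nat 0). θ) (elimNat (\(n : Nat). Vec Nat 0) (vnil Nat) (\(χ : Nat). \(ξ : Vec Nat 0). ξ) 0)))
  ~> refl (Vec Nat 1) (vcons Nat 0 8 (elimNat (\(θ : Nat). Vec Nat 0) (vnil Nat) (\(n : Nat). \(χ : Vec Nat 0). χ) 0))
  ~> refl (Vec Nat 1) (vcons Nat 0 8 (vnil Nat))
inferred type:
  Eq (Vec Nat 1) (vcons Nat 0 8 (vnil Nat)) (vcons Nat 0 8 (vnil Nat))
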